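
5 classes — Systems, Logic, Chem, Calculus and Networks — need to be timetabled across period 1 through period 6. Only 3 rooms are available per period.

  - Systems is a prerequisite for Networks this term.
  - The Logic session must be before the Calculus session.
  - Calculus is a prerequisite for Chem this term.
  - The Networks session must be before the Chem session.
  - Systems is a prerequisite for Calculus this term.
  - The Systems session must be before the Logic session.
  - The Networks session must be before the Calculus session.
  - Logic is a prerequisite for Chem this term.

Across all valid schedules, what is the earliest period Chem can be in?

Precedence pushes Chem to at least period 4.
Chem at period 4 is achievable: Logic -> period 2; Networks -> period 2; Chem -> period 4; Systems -> period 1; Calculus -> period 3.

period 4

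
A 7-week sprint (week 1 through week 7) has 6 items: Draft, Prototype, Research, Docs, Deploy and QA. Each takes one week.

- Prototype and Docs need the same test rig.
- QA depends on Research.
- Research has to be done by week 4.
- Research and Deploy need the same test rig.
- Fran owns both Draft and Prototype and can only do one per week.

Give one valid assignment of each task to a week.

Research in week 1; QA in week 2; Deploy in week 2; Prototype in week 2; Draft in week 1; Docs in week 1

Checking: Research(week 1) before QA(week 2); Draft(week 1) != Prototype(week 2); Prototype(week 2) != Docs(week 1); Research(week 1) != Deploy(week 2); Research=week 1 in [week 1,week 4].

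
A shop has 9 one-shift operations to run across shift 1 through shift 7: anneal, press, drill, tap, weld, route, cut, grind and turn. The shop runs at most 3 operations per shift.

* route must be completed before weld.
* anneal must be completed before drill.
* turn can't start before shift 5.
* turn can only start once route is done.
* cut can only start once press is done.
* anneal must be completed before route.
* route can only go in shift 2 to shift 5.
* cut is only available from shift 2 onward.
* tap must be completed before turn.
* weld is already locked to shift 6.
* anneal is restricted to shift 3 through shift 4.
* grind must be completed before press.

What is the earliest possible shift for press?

shift 2

Precedence pushes press to at least shift 2; downstream work caps press at shift 6.
press at shift 2 is achievable: anneal in shift 3; weld in shift 6; drill in shift 4; grind in shift 1; cut in shift 3; route in shift 4; tap in shift 1; turn in shift 5; press in shift 2.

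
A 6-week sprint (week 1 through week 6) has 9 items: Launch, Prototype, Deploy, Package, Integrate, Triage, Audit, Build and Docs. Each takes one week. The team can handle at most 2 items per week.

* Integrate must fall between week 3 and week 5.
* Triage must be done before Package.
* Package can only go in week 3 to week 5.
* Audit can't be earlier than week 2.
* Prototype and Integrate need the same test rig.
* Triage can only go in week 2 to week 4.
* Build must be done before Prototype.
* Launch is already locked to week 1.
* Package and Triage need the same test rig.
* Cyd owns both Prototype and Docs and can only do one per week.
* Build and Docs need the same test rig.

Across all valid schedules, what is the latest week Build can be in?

week 5

Downstream work caps Build at week 5.
Build at week 5 is achievable: Integrate -> week 3; Package -> week 3; Audit -> week 2; Prototype -> week 6; Build -> week 5; Deploy -> week 1; Launch -> week 1; Triage -> week 2; Docs -> week 4.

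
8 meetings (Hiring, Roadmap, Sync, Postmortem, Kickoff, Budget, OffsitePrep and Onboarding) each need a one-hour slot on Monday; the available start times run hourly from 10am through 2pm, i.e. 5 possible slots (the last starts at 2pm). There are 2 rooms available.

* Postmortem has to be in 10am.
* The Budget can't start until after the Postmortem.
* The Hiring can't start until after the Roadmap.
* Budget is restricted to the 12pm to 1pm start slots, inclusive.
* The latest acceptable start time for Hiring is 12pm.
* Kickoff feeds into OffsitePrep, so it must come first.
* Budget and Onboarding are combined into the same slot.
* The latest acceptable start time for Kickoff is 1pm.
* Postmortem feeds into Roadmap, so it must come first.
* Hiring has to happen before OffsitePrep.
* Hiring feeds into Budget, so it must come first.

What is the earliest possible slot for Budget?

Budget is available from 12pm; precedence pushes Budget to at least 1pm; Budget's own window allows nothing later than 1pm.
Budget at 1pm is achievable: OffsitePrep=2pm, Sync=11am, Onboarding=1pm, Hiring=12pm, Kickoff=10am, Budget=1pm, Postmortem=10am, Roadmap=11am.

1pm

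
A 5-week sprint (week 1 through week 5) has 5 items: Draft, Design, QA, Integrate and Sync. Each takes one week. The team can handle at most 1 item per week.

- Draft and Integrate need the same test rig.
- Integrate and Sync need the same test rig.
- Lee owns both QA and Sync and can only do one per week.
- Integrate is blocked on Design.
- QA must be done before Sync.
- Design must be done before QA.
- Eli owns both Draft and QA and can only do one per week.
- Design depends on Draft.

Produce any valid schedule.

Sync=week 5, Design=week 2, Integrate=week 4, QA=week 3, Draft=week 1

Checking: Draft(week 1) before Design(week 2); Design(week 2) before QA(week 3); Design(week 2) before Integrate(week 4); QA(week 3) before Sync(week 5); Draft(week 1) != Integrate(week 4); Draft(week 1) != QA(week 3); QA(week 3) != Sync(week 5); Integrate(week 4) != Sync(week 5); max 1 per week (cap 1).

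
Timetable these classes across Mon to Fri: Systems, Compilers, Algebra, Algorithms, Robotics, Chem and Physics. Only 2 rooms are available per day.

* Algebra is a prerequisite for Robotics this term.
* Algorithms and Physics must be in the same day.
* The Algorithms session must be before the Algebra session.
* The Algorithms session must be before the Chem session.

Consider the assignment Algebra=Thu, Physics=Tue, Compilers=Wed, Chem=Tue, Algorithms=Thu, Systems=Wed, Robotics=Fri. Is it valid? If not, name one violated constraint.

Algorithms and Physics must be in the same day — violated.
The Algorithms session must be before the Algebra session — violated.
Algebra is a prerequisite for Robotics this term — holds.
Only 2 rooms are available per day — holds.
The Algorithms session must be before the Chem session — violated.

No. The Algorithms session must be before the Chem session is not satisfied.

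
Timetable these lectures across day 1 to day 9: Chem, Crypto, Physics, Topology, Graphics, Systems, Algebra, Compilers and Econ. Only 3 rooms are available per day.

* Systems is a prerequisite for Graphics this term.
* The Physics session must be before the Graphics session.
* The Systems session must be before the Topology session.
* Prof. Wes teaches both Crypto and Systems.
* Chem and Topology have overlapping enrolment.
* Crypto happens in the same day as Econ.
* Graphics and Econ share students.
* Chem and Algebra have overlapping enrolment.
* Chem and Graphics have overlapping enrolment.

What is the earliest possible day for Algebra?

day 1

Algebra at day 1 is achievable: Graphics=day 2; Algebra=day 1; Physics=day 1; Chem=day 3; Econ=day 3; Topology=day 2; Crypto=day 3; Systems=day 1; Compilers=day 2.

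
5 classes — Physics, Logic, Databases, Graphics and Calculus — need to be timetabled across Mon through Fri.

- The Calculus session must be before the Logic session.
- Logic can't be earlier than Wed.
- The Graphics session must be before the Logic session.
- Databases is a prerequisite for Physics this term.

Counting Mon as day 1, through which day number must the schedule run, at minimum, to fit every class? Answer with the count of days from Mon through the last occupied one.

3

The precedence chain requires at least 2 distinct days.
Logic can't be placed before Wed — that is day 3 counting from Mon — so the schedule must run through at least 3 days.
3 works (last occupied day: Wed): for example Calculus=Mon, Physics=Tue, Logic=Wed, Databases=Mon, Graphics=Mon.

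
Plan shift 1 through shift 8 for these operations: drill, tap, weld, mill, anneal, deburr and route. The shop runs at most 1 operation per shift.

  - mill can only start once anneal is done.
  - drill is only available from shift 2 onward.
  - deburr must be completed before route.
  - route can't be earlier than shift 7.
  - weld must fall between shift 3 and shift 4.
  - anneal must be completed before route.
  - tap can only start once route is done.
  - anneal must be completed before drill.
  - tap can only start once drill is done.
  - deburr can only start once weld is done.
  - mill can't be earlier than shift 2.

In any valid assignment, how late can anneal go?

shift 2

Downstream work caps anneal at shift 6.
anneal at shift 2 is achievable: anneal=shift 2; weld=shift 3; tap=shift 8; deburr=shift 6; mill=shift 5; route=shift 7; drill=shift 4.
Nothing later works — the capacity limit rule out every shift after shift 2.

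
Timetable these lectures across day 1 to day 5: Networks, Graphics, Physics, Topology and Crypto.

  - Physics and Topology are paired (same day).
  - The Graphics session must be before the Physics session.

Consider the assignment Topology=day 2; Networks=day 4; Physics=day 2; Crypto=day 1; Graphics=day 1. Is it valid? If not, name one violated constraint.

The Graphics session must be before the Physics session — holds.
Physics and Topology are paired (same day) — holds.

Yes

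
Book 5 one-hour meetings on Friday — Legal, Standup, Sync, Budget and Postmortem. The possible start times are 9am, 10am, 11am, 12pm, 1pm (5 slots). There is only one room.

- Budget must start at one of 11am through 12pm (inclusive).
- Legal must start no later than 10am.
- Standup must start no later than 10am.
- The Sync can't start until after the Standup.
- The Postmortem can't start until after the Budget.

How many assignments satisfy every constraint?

Splitting on Legal: it can be 9am (3), 10am (3). Listing each branch's schedules as (Standup, Sync, Budget, Postmortem):
Legal=9am: (10am,11am,12pm,1pm) (10am,12pm,11am,1pm) (10am,1pm,11am,12pm) — 3.
Legal=10am: (9am,11am,12pm,1pm) (9am,12pm,11am,1pm) (9am,1pm,11am,12pm) — 3.
Summing: 3 + 3 = 6.

6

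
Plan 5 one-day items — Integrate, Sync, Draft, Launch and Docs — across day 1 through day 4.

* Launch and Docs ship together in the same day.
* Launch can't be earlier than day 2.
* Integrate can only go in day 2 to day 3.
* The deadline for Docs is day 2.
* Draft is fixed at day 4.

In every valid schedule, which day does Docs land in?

day 2

Docs must be in the same day as Launch, which can't be before day 2, so Docs is at least day 2; Docs's own window allows nothing later than day 2.
So Docs is pinned to day 2.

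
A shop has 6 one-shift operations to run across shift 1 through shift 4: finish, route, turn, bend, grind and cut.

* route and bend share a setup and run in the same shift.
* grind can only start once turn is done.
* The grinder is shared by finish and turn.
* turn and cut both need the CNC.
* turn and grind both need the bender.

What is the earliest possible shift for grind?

Precedence pushes grind to at least shift 2.
grind at shift 2 is achievable: turn in shift 1, bend in shift 1, finish in shift 2, grind in shift 2, route in shift 1, cut in shift 2.

shift 2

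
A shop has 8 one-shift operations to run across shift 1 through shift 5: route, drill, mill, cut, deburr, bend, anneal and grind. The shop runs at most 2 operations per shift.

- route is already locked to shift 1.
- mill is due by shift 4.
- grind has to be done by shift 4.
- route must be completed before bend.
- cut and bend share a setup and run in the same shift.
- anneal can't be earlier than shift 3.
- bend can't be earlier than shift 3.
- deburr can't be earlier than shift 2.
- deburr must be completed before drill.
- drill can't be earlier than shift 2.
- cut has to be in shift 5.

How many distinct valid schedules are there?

52

Splitting on drill: it can be shift 3 (19), shift 4 (33). Listing each branch's schedules as (route, mill, cut, deburr, bend, anneal, grind) by shift number:
drill=shift 3: (1,1,5,2,5,3,2) (1,1,5,2,5,3,4) (1,1,5,2,5,4,2) (1,1,5,2,5,4,3) (1,1,5,2,5,4,4) (1,2,5,2,5,3,1) (1,2,5,2,5,3,4) (1,2,5,2,5,4,1) (1,2,5,2,5,4,3) (1,2,5,2,5,4,4) (1,3,5,2,5,4,1) (1,3,5,2,5,4,2) (1,3,5,2,5,4,4) (1,4,5,2,5,3,1) (1,4,5,2,5,3,2) (1,4,5,2,5,3,4) (1,4,5,2,5,4,1) (1,4,5,2,5,4,2) (1,4,5,2,5,4,3) — 19.
drill=shift 4: (1,1,5,2,5,3,2) (1,1,5,2,5,3,3) (1,1,5,2,5,3,4) (1,1,5,2,5,4,2) (1,1,5,2,5,4,3) (1,1,5,3,5,3,2) (1,1,5,3,5,3,4) (1,1,5,3,5,4,2) (1,1,5,3,5,4,3) (1,2,5,2,5,3,1) (1,2,5,2,5,3,3) (1,2,5,2,5,3,4) (1,2,5,2,5,4,1) (1,2,5,2,5,4,3) (1,2,5,3,5,3,1) (1,2,5,3,5,3,2) (1,2,5,3,5,3,4) (1,2,5,3,5,4,1) (1,2,5,3,5,4,2) (1,2,5,3,5,4,3) (1,3,5,2,5,3,1) (1,3,5,2,5,3,2) (1,3,5,2,5,3,4) (1,3,5,2,5,4,1) (1,3,5,2,5,4,2) (1,3,5,2,5,4,3) (1,3,5,3,5,4,1) (1,3,5,3,5,4,2) (1,4,5,2,5,3,1) (1,4,5,2,5,3,2) (1,4,5,2,5,3,3) (1,4,5,3,5,3,1) (1,4,5,3,5,3,2) — 33.
Summing: 19 + 33 = 52.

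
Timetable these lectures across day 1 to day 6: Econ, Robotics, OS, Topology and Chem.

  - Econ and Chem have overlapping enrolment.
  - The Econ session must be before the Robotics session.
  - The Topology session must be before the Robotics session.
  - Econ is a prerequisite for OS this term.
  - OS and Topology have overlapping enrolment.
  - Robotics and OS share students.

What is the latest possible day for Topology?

Downstream work caps Topology at day 5.
Topology at day 5 is achievable: Robotics -> day 6, Chem -> day 2, Econ -> day 1, Topology -> day 5, OS -> day 2.

day 5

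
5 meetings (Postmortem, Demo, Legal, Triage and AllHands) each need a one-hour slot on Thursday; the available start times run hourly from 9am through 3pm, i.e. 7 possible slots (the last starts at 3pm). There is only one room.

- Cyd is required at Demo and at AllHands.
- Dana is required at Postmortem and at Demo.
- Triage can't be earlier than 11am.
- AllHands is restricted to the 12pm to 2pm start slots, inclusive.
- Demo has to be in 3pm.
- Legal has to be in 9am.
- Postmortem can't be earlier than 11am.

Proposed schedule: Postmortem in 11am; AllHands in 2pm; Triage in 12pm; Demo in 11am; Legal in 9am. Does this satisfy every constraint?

No — it violates: Demo has to be in 3pm

Postmortem can't be earlier than 11am — holds.
There is only one room — violated.
Triage can't be earlier than 11am — holds.
AllHands is restricted to the 12pm to 2pm start slots, inclusive — holds.
Dana is required at Postmortem and at Demo — violated.
Demo has to be in 3pm — violated.
Cyd is required at Demo and at AllHands — holds.
Legal has to be in 9am — holds.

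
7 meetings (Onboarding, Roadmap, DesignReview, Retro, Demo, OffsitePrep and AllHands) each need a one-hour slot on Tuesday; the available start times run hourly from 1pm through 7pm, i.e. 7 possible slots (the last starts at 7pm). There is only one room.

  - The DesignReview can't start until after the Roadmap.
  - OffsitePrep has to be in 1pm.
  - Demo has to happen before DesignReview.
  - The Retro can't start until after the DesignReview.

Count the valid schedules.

60

Splitting on Roadmap: it can be 2pm (20), 3pm (20), 4pm (14), 5pm (6). Listing each branch's schedules as (Onboarding, DesignReview, Retro, Demo, OffsitePrep, AllHands):
Roadmap=2pm: (3pm,5pm,6pm,4pm,1pm,7pm) (3pm,5pm,7pm,4pm,1pm,6pm) (3pm,6pm,7pm,4pm,1pm,5pm) (3pm,6pm,7pm,5pm,1pm,4pm) (4pm,5pm,6pm,3pm,1pm,7pm) (4pm,5pm,7pm,3pm,1pm,6pm) (4pm,6pm,7pm,3pm,1pm,5pm) (4pm,6pm,7pm,5pm,1pm,3pm) (5pm,4pm,6pm,3pm,1pm,7pm) (5pm,4pm,7pm,3pm,1pm,6pm) (5pm,6pm,7pm,3pm,1pm,4pm) (5pm,6pm,7pm,4pm,1pm,3pm) (6pm,4pm,5pm,3pm,1pm,7pm) (6pm,4pm,7pm,3pm,1pm,5pm) (6pm,5pm,7pm,3pm,1pm,4pm) (6pm,5pm,7pm,4pm,1pm,3pm) (7pm,4pm,5pm,3pm,1pm,6pm) (7pm,4pm,6pm,3pm,1pm,5pm) (7pm,5pm,6pm,3pm,1pm,4pm) (7pm,5pm,6pm,4pm,1pm,3pm) — 20.
Roadmap=3pm: (2pm,5pm,6pm,4pm,1pm,7pm) (2pm,5pm,7pm,4pm,1pm,6pm) (2pm,6pm,7pm,4pm,1pm,5pm) (2pm,6pm,7pm,5pm,1pm,4pm) (4pm,5pm,6pm,2pm,1pm,7pm) (4pm,5pm,7pm,2pm,1pm,6pm) (4pm,6pm,7pm,2pm,1pm,5pm) (4pm,6pm,7pm,5pm,1pm,2pm) (5pm,4pm,6pm,2pm,1pm,7pm) (5pm,4pm,7pm,2pm,1pm,6pm) (5pm,6pm,7pm,2pm,1pm,4pm) (5pm,6pm,7pm,4pm,1pm,2pm) (6pm,4pm,5pm,2pm,1pm,7pm) (6pm,4pm,7pm,2pm,1pm,5pm) (6pm,5pm,7pm,2pm,1pm,4pm) (6pm,5pm,7pm,4pm,1pm,2pm) (7pm,4pm,5pm,2pm,1pm,6pm) (7pm,4pm,6pm,2pm,1pm,5pm) (7pm,5pm,6pm,2pm,1pm,4pm) (7pm,5pm,6pm,4pm,1pm,2pm) — 20.
Roadmap=4pm: (2pm,5pm,6pm,3pm,1pm,7pm) (2pm,5pm,7pm,3pm,1pm,6pm) (2pm,6pm,7pm,3pm,1pm,5pm) (2pm,6pm,7pm,5pm,1pm,3pm) (3pm,5pm,6pm,2pm,1pm,7pm) (3pm,5pm,7pm,2pm,1pm,6pm) (3pm,6pm,7pm,2pm,1pm,5pm) (3pm,6pm,7pm,5pm,1pm,2pm) (5pm,6pm,7pm,2pm,1pm,3pm) (5pm,6pm,7pm,3pm,1pm,2pm) (6pm,5pm,7pm,2pm,1pm,3pm) (6pm,5pm,7pm,3pm,1pm,2pm) (7pm,5pm,6pm,2pm,1pm,3pm) (7pm,5pm,6pm,3pm,1pm,2pm) — 14.
Roadmap=5pm: (2pm,6pm,7pm,3pm,1pm,4pm) (2pm,6pm,7pm,4pm,1pm,3pm) (3pm,6pm,7pm,2pm,1pm,4pm) (3pm,6pm,7pm,4pm,1pm,2pm) (4pm,6pm,7pm,2pm,1pm,3pm) (4pm,6pm,7pm,3pm,1pm,2pm) — 6.
Summing: 20 + 20 + 14 + 6 = 60.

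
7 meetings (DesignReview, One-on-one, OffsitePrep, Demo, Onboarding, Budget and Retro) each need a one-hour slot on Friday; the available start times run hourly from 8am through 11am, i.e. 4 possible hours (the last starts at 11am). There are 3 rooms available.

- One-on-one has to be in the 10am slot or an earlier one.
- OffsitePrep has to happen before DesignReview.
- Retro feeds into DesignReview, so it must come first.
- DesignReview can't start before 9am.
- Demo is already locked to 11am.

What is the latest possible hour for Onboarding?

11am

Onboarding at 11am is achievable: One-on-one -> 8am, OffsitePrep -> 8am, Budget -> 9am, Demo -> 11am, Onboarding -> 11am, Retro -> 8am, DesignReview -> 9am.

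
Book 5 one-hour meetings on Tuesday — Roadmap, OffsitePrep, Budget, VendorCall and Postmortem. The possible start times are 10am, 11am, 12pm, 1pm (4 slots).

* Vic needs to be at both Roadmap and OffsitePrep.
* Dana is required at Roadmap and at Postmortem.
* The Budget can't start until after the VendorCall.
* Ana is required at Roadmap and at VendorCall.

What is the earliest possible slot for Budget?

Precedence pushes Budget to at least 11am.
Budget at 11am is achievable: Postmortem=10am; Budget=11am; OffsitePrep=10am; VendorCall=10am; Roadmap=11am.

11am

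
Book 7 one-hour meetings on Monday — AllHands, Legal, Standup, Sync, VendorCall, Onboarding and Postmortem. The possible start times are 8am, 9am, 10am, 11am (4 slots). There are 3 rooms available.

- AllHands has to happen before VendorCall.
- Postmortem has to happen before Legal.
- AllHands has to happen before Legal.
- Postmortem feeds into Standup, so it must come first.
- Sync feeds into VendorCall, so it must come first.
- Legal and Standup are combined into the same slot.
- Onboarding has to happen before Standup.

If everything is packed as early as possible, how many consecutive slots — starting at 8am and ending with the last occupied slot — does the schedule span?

The precedence chain requires at least 2 distinct slots.
With at most 3 per slot and 7 meetings, at least 3 slots are needed.
3 works (last occupied slot: 10am): for example Sync in 9am; Standup in 9am; VendorCall in 10am; Onboarding in 8am; Legal in 9am; AllHands in 8am; Postmortem in 8am.

3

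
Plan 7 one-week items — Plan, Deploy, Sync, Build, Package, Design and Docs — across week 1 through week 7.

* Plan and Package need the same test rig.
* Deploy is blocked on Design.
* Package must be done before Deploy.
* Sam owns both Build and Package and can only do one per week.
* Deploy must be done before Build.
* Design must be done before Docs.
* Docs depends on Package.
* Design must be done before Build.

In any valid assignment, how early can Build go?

week 3

Precedence pushes Build to at least week 3.
Build at week 3 is achievable: Docs in week 2; Build in week 3; Deploy in week 2; Design in week 1; Package in week 1; Sync in week 1; Plan in week 2.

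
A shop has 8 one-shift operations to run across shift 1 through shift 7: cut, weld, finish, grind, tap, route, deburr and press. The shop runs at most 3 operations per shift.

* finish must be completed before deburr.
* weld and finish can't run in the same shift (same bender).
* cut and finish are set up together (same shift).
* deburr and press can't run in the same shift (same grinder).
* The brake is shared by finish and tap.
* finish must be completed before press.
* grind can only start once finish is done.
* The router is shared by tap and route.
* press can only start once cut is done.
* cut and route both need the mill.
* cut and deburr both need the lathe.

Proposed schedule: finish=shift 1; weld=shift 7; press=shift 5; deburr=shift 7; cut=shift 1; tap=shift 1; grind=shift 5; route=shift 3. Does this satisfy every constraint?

The brake is shared by finish and tap — violated.
deburr and press can't run in the same shift (same grinder) — holds.
press can only start once cut is done — holds.
finish must be completed before press — holds.
cut and route both need the mill — holds.
The shop runs at most 3 operations per shift — holds.
weld and finish can't run in the same shift (same bender) — holds.
finish must be completed before deburr — holds.
grind can only start once finish is done — holds.
cut and deburr both need the lathe — holds.
cut and finish are set up together (same shift) — holds.
The router is shared by tap and route — holds.

No — it violates: The brake is shared by finish and tap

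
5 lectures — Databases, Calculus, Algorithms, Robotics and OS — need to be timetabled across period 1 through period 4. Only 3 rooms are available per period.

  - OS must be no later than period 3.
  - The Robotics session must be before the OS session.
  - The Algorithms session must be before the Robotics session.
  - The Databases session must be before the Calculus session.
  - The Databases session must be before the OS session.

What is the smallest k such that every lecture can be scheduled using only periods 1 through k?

3 periods

The precedence chain requires at least 3 distinct periods.
With at most 3 per period and 5 lectures, at least 2 periods are needed.
3 works (last occupied period: period 3): for example OS=period 3, Algorithms=period 1, Calculus=period 2, Databases=period 1, Robotics=period 2.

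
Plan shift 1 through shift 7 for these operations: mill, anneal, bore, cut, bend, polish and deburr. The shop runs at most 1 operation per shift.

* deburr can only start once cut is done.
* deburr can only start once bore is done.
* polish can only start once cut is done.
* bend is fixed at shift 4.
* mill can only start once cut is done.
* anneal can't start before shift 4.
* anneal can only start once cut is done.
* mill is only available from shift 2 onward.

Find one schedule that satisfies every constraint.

mill -> shift 2, polish -> shift 7, bend -> shift 4, deburr -> shift 6, anneal -> shift 5, bore -> shift 3, cut -> shift 1

Checking: cut(shift 1) before deburr(shift 6); cut(shift 1) before anneal(shift 5); cut(shift 1) before polish(shift 7); cut(shift 1) before mill(shift 2); bore(shift 3) before deburr(shift 6); anneal=shift 5 in [shift 4,shift 7]; mill=shift 2 in [shift 2,shift 7]; bend=shift 4 in [shift 4,shift 4]; max 1 per shift (cap 1).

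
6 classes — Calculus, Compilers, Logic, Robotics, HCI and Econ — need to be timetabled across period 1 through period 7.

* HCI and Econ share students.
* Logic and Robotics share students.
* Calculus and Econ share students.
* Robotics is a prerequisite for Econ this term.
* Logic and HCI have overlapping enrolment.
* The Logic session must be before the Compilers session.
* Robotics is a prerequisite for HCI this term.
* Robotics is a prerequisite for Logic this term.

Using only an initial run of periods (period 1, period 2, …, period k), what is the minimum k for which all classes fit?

3

The precedence chain requires at least 3 distinct periods.
3 works (last occupied period: period 3): for example Logic -> period 2; Econ -> period 2; Calculus -> period 1; Robotics -> period 1; HCI -> period 3; Compilers -> period 3.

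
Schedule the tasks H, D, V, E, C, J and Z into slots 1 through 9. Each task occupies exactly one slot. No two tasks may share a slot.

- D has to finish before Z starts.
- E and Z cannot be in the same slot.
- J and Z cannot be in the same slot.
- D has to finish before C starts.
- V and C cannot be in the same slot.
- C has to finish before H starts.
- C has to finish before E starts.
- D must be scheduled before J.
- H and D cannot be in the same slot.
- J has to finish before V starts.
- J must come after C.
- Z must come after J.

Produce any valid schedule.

V=6, H=5, C=2, D=1, E=7, Z=4, J=3

Checking: D(1) before C(2); J(3) before Z(4); C(2) before J(3); J(3) before V(6); C(2) before H(5); D(1) before Z(4); C(2) before E(7); D(1) before J(3); J(3) != Z(4); E(7) != Z(4); H(5) != D(1); V(6) != C(2); max 1 per slot (cap 1).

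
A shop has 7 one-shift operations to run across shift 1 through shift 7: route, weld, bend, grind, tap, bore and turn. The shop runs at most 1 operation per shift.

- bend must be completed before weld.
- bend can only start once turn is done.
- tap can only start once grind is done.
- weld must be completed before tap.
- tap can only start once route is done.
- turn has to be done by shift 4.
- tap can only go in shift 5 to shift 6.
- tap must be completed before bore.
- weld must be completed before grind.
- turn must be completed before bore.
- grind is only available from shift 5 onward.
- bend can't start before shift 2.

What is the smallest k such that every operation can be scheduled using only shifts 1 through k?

7

The precedence chain requires at least 6 distinct shifts.
With at most 1 per shift and 7 operations, at least 7 shifts are needed.
Propagating the time windows through the other constraints, bore can't land before shift 7, so the schedule must run through at least shift 7.
7 works (last occupied shift: shift 7): for example bore -> shift 7, grind -> shift 5, route -> shift 4, tap -> shift 6, bend -> shift 2, weld -> shift 3, turn -> shift 1.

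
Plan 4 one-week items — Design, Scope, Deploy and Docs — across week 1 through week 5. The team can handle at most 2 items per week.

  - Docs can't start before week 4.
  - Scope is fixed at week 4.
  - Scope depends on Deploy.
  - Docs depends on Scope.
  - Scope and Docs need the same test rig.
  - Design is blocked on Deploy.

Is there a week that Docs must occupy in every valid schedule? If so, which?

week 5

Docs's window is week 4–week 5.
Scope is fixed at week 4, and Docs can't share a week with Scope.
So Docs must be week 5.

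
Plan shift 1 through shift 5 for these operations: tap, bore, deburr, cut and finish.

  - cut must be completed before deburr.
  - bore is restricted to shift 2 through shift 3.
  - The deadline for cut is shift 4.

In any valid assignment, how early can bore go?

Bore is available from shift 2; bore's own window allows nothing later than shift 3.
bore at shift 2 is achievable: bore=shift 2; deburr=shift 2; tap=shift 1; cut=shift 1; finish=shift 1.

shift 2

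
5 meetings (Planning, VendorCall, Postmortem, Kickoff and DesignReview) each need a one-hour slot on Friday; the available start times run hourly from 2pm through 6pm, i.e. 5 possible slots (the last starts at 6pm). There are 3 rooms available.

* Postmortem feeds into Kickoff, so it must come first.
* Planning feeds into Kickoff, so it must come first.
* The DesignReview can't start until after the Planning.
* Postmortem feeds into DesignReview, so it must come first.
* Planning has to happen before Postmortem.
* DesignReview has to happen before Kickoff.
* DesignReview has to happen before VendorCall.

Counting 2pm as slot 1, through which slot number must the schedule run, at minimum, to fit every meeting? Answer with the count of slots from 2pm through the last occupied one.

4

The precedence chain requires at least 4 distinct slots.
With at most 3 per slot and 5 meetings, at least 2 slots are needed.
4 works (last occupied slot: 5pm): for example Postmortem -> 3pm, DesignReview -> 4pm, Planning -> 2pm, Kickoff -> 5pm, VendorCall -> 5pm.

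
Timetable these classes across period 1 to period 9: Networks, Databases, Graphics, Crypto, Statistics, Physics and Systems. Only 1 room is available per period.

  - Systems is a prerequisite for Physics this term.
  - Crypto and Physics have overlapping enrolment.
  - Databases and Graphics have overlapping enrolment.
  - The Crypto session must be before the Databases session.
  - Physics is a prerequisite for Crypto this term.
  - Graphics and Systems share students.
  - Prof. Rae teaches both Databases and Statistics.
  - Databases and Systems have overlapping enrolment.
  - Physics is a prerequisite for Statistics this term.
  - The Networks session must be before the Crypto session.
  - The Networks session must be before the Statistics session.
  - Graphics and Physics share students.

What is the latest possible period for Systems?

period 5

Downstream work caps Systems at period 6.
Systems at period 5 is achievable: Graphics=period 2; Physics=period 6; Networks=period 1; Databases=period 9; Statistics=period 8; Crypto=period 7; Systems=period 5.
Nothing later works — the conflict and capacity constraints rule out every period after period 5.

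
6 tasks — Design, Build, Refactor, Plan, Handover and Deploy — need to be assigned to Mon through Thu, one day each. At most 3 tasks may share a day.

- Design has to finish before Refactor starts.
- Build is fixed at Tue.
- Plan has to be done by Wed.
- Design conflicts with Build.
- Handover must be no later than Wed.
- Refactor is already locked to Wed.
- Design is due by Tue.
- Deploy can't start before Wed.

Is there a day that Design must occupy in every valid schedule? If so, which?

Mon

Design's window is Mon–Tue.
Build is fixed at Tue, and Design can't share a day with Build.
So Design must be Mon.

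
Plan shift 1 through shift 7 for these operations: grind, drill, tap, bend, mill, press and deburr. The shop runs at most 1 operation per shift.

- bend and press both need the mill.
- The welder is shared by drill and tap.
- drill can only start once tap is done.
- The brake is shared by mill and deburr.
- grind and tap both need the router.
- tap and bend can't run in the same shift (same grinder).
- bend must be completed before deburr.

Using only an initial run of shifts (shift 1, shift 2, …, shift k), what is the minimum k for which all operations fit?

The precedence chain requires at least 2 distinct shifts.
With at most 1 per shift and 7 operations, at least 7 shifts are needed.
7 works (last occupied shift: shift 7): for example drill in shift 2; grind in shift 5; press in shift 7; mill in shift 6; deburr in shift 4; tap in shift 1; bend in shift 3.

7 shifts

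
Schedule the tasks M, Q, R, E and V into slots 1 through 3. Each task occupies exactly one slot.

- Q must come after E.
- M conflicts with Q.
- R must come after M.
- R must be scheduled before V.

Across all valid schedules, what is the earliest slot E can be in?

1

Downstream work caps E at 2.
E at 1 is achievable: E in 1, M in 1, Q in 2, R in 2, V in 3.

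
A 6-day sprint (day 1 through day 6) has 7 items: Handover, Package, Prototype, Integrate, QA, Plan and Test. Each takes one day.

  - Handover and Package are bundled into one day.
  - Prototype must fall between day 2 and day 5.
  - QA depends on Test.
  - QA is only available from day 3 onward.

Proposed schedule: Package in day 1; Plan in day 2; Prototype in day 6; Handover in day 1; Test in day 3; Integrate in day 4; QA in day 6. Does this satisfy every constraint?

Handover and Package are bundled into one day — holds.
Prototype must fall between day 2 and day 5 — violated.
QA is only available from day 3 onward — holds.
QA depends on Test — holds.

No. Prototype must fall between day 2 and day 5 is not satisfied.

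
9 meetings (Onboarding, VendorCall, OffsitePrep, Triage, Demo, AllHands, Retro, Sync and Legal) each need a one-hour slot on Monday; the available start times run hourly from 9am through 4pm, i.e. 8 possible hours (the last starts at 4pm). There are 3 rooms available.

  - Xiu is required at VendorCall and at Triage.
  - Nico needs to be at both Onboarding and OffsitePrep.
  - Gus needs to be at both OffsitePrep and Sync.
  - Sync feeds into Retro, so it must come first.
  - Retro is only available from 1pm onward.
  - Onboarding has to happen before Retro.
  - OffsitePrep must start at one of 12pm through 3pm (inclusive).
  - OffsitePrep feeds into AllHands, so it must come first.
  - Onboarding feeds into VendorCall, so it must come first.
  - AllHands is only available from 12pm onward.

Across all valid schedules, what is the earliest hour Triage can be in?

9am

Triage at 9am is achievable: Sync -> 9am, VendorCall -> 10am, Onboarding -> 9am, Legal -> 10am, Retro -> 1pm, Triage -> 9am, AllHands -> 1pm, Demo -> 10am, OffsitePrep -> 12pm.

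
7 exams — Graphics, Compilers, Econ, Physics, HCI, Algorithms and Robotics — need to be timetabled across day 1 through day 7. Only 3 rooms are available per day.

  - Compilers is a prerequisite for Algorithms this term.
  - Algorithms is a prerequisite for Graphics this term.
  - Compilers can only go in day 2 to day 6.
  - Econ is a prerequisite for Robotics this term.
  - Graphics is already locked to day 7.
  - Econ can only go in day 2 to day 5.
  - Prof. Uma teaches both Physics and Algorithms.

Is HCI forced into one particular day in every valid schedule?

No

HCI can be day 1 (e.g. Graphics -> day 7; Econ -> day 2; Robotics -> day 3; Algorithms -> day 3; Compilers -> day 2; Physics -> day 1; HCI -> day 1) or day 2 (e.g. Physics=day 1, Graphics=day 7, Robotics=day 3, Compilers=day 2, Econ=day 2, Algorithms=day 3, HCI=day 2).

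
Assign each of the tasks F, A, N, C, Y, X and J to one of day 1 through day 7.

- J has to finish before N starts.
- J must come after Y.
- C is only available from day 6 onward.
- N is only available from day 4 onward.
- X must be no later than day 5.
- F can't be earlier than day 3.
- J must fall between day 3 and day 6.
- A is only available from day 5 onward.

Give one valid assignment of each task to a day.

A -> day 5, C -> day 6, X -> day 1, J -> day 3, Y -> day 1, N -> day 4, F -> day 3

Checking: J(day 3) before N(day 4); Y(day 1) before J(day 3); N=day 4 in [day 4,day 7]; A=day 5 in [day 5,day 7]; X=day 1 in [day 1,day 5]; J=day 3 in [day 3,day 6]; F=day 3 in [day 3,day 7]; C=day 6 in [day 6,day 7].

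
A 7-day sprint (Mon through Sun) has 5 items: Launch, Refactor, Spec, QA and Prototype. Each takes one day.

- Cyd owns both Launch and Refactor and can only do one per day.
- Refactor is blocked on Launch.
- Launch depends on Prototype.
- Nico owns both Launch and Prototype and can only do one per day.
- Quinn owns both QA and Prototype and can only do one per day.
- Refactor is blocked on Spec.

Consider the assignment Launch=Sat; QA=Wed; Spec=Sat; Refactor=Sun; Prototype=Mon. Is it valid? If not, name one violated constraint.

Quinn owns both QA and Prototype and can only do one per day — holds.
Nico owns both Launch and Prototype and can only do one per day — holds.
Cyd owns both Launch and Refactor and can only do one per day — holds.
Refactor is blocked on Launch — holds.
Refactor is blocked on Spec — holds.
Launch depends on Prototype — holds.

Yes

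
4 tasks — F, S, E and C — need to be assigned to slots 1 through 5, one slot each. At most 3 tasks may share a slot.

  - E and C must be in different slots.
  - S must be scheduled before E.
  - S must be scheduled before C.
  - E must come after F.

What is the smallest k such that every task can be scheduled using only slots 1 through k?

3 slots

The precedence chain requires at least 2 distinct slots.
With at most 3 per slot and 4 tasks, at least 2 slots are needed.
Could 2 slots be enough, i.e. nothing placed later than 2? No: C must come after S (at 1 or later) → {2}; E must come after F (at 1 or later) → {2}; C can't share with E (2) → nothing is left.
So 2 slots is not enough.
3 works (last occupied slot: 3): for example E -> 2; S -> 1; C -> 3; F -> 1.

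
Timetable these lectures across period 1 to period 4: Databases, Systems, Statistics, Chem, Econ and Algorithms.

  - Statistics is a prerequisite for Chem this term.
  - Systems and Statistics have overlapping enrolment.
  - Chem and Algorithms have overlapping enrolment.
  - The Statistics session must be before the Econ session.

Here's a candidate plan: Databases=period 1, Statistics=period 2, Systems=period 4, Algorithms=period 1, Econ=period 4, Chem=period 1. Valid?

Systems and Statistics have overlapping enrolment — holds.
Chem and Algorithms have overlapping enrolment — violated.
The Statistics session must be before the Econ session — holds.
Statistics is a prerequisite for Chem this term — violated.

Invalid. Statistics is a prerequisite for Chem this term.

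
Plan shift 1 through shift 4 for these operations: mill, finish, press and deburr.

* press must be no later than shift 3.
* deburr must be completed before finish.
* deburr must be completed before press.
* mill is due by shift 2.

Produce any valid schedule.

press=shift 2; finish=shift 2; deburr=shift 1; mill=shift 1

Checking: deburr(shift 1) before press(shift 2); deburr(shift 1) before finish(shift 2); mill=shift 1 in [shift 1,shift 2]; press=shift 2 in [shift 1,shift 3].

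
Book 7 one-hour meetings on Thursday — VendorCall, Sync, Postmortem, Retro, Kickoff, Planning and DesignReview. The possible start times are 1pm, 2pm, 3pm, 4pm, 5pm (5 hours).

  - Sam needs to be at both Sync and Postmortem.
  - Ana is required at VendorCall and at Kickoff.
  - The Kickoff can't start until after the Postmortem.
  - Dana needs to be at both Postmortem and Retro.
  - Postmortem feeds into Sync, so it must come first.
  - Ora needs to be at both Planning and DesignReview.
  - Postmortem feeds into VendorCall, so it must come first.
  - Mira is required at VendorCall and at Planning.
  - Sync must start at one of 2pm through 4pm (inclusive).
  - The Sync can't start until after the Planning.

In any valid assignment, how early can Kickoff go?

2pm

Precedence pushes Kickoff to at least 2pm.
Kickoff at 2pm is achievable: VendorCall in 3pm, Retro in 2pm, Planning in 1pm, Postmortem in 1pm, Kickoff in 2pm, Sync in 2pm, DesignReview in 2pm.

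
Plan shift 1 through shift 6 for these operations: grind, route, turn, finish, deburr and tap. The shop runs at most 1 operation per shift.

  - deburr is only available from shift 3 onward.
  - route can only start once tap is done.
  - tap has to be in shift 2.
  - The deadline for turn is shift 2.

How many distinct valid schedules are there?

Splitting on grind: it can be shift 3 (6), shift 4 (6), shift 5 (6), shift 6 (6). Listing each branch's schedules as (route, turn, finish, deburr, tap) by shift number:
grind=shift 3: (4,1,5,6,2) (4,1,6,5,2) (5,1,4,6,2) (5,1,6,4,2) (6,1,4,5,2) (6,1,5,4,2) — 6.
grind=shift 4: (3,1,5,6,2) (3,1,6,5,2) (5,1,3,6,2) (5,1,6,3,2) (6,1,3,5,2) (6,1,5,3,2) — 6.
grind=shift 5: (3,1,4,6,2) (3,1,6,4,2) (4,1,3,6,2) (4,1,6,3,2) (6,1,3,4,2) (6,1,4,3,2) — 6.
grind=shift 6: (3,1,4,5,2) (3,1,5,4,2) (4,1,3,5,2) (4,1,5,3,2) (5,1,3,4,2) (5,1,4,3,2) — 6.
Summing: 6 + 6 + 6 + 6 = 24.

24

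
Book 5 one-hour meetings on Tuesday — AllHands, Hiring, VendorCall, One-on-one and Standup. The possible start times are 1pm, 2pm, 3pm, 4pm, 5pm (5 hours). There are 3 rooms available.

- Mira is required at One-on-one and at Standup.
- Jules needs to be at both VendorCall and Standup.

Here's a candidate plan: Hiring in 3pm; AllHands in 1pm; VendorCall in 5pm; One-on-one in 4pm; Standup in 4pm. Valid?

Mira is required at One-on-one and at Standup — violated.
There are 3 rooms available — holds.
Jules needs to be at both VendorCall and Standup — holds.

No. Mira is required at One-on-one and at Standup is not satisfied.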